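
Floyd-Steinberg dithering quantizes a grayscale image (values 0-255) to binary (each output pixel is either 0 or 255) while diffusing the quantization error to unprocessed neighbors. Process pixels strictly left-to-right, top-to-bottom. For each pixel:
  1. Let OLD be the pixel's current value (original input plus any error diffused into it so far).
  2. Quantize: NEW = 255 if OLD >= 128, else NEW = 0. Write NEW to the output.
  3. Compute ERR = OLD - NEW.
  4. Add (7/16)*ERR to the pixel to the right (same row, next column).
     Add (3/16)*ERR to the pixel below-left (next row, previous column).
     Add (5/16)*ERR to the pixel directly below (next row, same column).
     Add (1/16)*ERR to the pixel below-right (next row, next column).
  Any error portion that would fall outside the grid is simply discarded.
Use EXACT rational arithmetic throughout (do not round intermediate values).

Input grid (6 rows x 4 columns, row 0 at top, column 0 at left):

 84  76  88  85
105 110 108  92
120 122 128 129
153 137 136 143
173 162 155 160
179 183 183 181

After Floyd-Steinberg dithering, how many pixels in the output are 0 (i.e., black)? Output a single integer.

Answer: 11

Derivation:
(0,0): OLD=84 → NEW=0, ERR=84
(0,1): OLD=451/4 → NEW=0, ERR=451/4
(0,2): OLD=8789/64 → NEW=255, ERR=-7531/64
(0,3): OLD=34323/1024 → NEW=0, ERR=34323/1024
(1,0): OLD=9753/64 → NEW=255, ERR=-6567/64
(1,1): OLD=42767/512 → NEW=0, ERR=42767/512
(1,2): OLD=1984155/16384 → NEW=0, ERR=1984155/16384
(1,3): OLD=38824237/262144 → NEW=255, ERR=-28022483/262144
(2,0): OLD=848661/8192 → NEW=0, ERR=848661/8192
(2,1): OLD=54976855/262144 → NEW=255, ERR=-11869865/262144
(2,2): OLD=68792939/524288 → NEW=255, ERR=-64900501/524288
(2,3): OLD=411095055/8388608 → NEW=0, ERR=411095055/8388608
(3,0): OLD=741904677/4194304 → NEW=255, ERR=-327642843/4194304
(3,1): OLD=4827727675/67108864 → NEW=0, ERR=4827727675/67108864
(3,2): OLD=145114257029/1073741824 → NEW=255, ERR=-128689908091/1073741824
(3,3): OLD=1686076545827/17179869184 → NEW=0, ERR=1686076545827/17179869184
(4,0): OLD=174029091137/1073741824 → NEW=255, ERR=-99775073983/1073741824
(4,1): OLD=1000492605923/8589934592 → NEW=0, ERR=1000492605923/8589934592
(4,2): OLD=52611907334243/274877906944 → NEW=255, ERR=-17481958936477/274877906944
(4,3): OLD=683255236416165/4398046511104 → NEW=255, ERR=-438246623915355/4398046511104
(5,0): OLD=23612047529937/137438953472 → NEW=255, ERR=-11434885605423/137438953472
(5,1): OLD=726844634254711/4398046511104 → NEW=255, ERR=-394657226076809/4398046511104
(5,2): OLD=247307350923225/2199023255552 → NEW=0, ERR=247307350923225/2199023255552
(5,3): OLD=13728101146521927/70368744177664 → NEW=255, ERR=-4215928618782393/70368744177664
Output grid:
  Row 0: ..#.  (3 black, running=3)
  Row 1: #..#  (2 black, running=5)
  Row 2: .##.  (2 black, running=7)
  Row 3: #.#.  (2 black, running=9)
  Row 4: #.##  (1 black, running=10)
  Row 5: ##.#  (1 black, running=11)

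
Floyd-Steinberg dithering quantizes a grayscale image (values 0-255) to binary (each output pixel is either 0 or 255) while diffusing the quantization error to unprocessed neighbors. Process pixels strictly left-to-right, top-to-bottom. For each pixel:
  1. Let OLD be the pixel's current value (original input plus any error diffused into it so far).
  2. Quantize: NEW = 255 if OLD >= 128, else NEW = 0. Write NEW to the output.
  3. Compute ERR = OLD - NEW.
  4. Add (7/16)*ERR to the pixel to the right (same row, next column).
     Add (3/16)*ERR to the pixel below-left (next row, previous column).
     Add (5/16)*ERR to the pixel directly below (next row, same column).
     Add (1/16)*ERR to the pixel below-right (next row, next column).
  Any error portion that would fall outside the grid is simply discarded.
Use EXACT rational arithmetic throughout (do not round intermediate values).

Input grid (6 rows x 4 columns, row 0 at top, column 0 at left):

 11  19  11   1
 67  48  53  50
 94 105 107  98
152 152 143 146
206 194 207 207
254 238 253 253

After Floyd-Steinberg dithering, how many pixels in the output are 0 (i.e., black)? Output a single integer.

Answer: 11

Derivation:
(0,0): OLD=11 → NEW=0, ERR=11
(0,1): OLD=381/16 → NEW=0, ERR=381/16
(0,2): OLD=5483/256 → NEW=0, ERR=5483/256
(0,3): OLD=42477/4096 → NEW=0, ERR=42477/4096
(1,0): OLD=19175/256 → NEW=0, ERR=19175/256
(1,1): OLD=190289/2048 → NEW=0, ERR=190289/2048
(1,2): OLD=6801061/65536 → NEW=0, ERR=6801061/65536
(1,3): OLD=104838035/1048576 → NEW=0, ERR=104838035/1048576
(2,0): OLD=4418059/32768 → NEW=255, ERR=-3937781/32768
(2,1): OLD=110729769/1048576 → NEW=0, ERR=110729769/1048576
(2,2): OLD=440787181/2097152 → NEW=255, ERR=-93986579/2097152
(2,3): OLD=3896442585/33554432 → NEW=0, ERR=3896442585/33554432
(3,0): OLD=2252281179/16777216 → NEW=255, ERR=-2025908901/16777216
(3,1): OLD=31207386757/268435456 → NEW=0, ERR=31207386757/268435456
(3,2): OLD=894342062971/4294967296 → NEW=255, ERR=-200874597509/4294967296
(3,3): OLD=10928160161501/68719476736 → NEW=255, ERR=-6595306406179/68719476736
(4,0): OLD=816312711167/4294967296 → NEW=255, ERR=-278903949313/4294967296
(4,1): OLD=6377292655485/34359738368 → NEW=255, ERR=-2384440628355/34359738368
(4,2): OLD=166349942143197/1099511627776 → NEW=255, ERR=-114025522939683/1099511627776
(4,3): OLD=2264355441159707/17592186044416 → NEW=255, ERR=-2221652000166373/17592186044416
(5,0): OLD=121328496869967/549755813888 → NEW=255, ERR=-18859235671473/549755813888
(5,1): OLD=3127924498790409/17592186044416 → NEW=255, ERR=-1358082942535671/17592186044416
(5,2): OLD=1396836158520461/8796093022208 → NEW=255, ERR=-846167562142579/8796093022208
(5,3): OLD=46434154869933069/281474976710656 → NEW=255, ERR=-25341964191284211/281474976710656
Output grid:
  Row 0: ....  (4 black, running=4)
  Row 1: ....  (4 black, running=8)
  Row 2: #.#.  (2 black, running=10)
  Row 3: #.##  (1 black, running=11)
  Row 4: ####  (0 black, running=11)
  Row 5: ####  (0 black, running=11)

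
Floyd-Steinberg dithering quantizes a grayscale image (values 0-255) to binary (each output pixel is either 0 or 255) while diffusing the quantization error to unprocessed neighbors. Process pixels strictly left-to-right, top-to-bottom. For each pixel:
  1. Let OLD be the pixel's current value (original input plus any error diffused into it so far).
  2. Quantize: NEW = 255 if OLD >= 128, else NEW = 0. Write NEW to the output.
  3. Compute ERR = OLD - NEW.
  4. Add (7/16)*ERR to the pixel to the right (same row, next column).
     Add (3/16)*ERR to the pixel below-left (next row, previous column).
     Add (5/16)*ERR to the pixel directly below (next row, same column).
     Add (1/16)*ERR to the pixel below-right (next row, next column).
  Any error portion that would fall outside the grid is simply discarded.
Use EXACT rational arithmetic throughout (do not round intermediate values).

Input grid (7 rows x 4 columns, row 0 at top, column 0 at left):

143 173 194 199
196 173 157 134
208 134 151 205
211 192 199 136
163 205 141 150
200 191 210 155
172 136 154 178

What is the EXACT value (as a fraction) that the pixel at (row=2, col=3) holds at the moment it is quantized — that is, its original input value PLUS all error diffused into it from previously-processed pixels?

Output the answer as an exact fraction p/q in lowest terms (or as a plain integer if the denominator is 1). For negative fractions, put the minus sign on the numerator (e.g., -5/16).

Answer: 169819893/1048576

Derivation:
(0,0): OLD=143 → NEW=255, ERR=-112
(0,1): OLD=124 → NEW=0, ERR=124
(0,2): OLD=993/4 → NEW=255, ERR=-27/4
(0,3): OLD=12547/64 → NEW=255, ERR=-3773/64
(1,0): OLD=737/4 → NEW=255, ERR=-283/4
(1,1): OLD=5521/32 → NEW=255, ERR=-2639/32
(1,2): OLD=118279/1024 → NEW=0, ERR=118279/1024
(1,3): OLD=2714657/16384 → NEW=255, ERR=-1463263/16384
(2,0): OLD=87259/512 → NEW=255, ERR=-43301/512
(2,1): OLD=1449391/16384 → NEW=0, ERR=1449391/16384
(2,2): OLD=13362711/65536 → NEW=255, ERR=-3348969/65536
(2,3): OLD=169819893/1048576 → NEW=255, ERR=-97566987/1048576
Target (2,3): original=205, with diffused error = 169819893/1048576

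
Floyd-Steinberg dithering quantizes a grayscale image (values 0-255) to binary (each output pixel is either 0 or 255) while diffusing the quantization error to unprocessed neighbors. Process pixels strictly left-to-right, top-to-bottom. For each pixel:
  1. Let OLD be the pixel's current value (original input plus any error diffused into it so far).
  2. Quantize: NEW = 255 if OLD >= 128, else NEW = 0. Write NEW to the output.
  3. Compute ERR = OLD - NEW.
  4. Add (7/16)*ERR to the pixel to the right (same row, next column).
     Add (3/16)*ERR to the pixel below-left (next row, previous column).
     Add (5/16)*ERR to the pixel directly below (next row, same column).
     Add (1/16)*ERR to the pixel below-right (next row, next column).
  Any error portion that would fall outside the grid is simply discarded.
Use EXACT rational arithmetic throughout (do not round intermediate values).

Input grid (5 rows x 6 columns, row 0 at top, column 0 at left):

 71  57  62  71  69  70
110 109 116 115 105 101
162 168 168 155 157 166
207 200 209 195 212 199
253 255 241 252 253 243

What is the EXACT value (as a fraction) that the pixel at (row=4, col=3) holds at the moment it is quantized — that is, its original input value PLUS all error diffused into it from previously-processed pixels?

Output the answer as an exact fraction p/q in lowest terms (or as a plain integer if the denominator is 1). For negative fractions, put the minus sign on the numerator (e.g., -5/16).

Answer: 2593661400402459/17592186044416

Derivation:
(0,0): OLD=71 → NEW=0, ERR=71
(0,1): OLD=1409/16 → NEW=0, ERR=1409/16
(0,2): OLD=25735/256 → NEW=0, ERR=25735/256
(0,3): OLD=470961/4096 → NEW=0, ERR=470961/4096
(0,4): OLD=7818711/65536 → NEW=0, ERR=7818711/65536
(0,5): OLD=128131297/1048576 → NEW=0, ERR=128131297/1048576
(1,0): OLD=38067/256 → NEW=255, ERR=-27213/256
(1,1): OLD=232037/2048 → NEW=0, ERR=232037/2048
(1,2): OLD=14683081/65536 → NEW=255, ERR=-2028599/65536
(1,3): OLD=43526805/262144 → NEW=255, ERR=-23319915/262144
(1,4): OLD=2239106847/16777216 → NEW=255, ERR=-2039083233/16777216
(1,5): OLD=25090492201/268435456 → NEW=0, ERR=25090492201/268435456
(2,0): OLD=4916007/32768 → NEW=255, ERR=-3439833/32768
(2,1): OLD=152076701/1048576 → NEW=255, ERR=-115310179/1048576
(2,2): OLD=1688077079/16777216 → NEW=0, ERR=1688077079/16777216
(2,3): OLD=19662545695/134217728 → NEW=255, ERR=-14562974945/134217728
(2,4): OLD=358693441245/4294967296 → NEW=0, ERR=358693441245/4294967296
(2,5): OLD=15403521295323/68719476736 → NEW=255, ERR=-2119945272357/68719476736
(3,0): OLD=2576579895/16777216 → NEW=255, ERR=-1701610185/16777216
(3,1): OLD=17927021163/134217728 → NEW=255, ERR=-16298499477/134217728
(3,2): OLD=171904520753/1073741824 → NEW=255, ERR=-101899644367/1073741824
(3,3): OLD=9725259986003/68719476736 → NEW=255, ERR=-7798206581677/68719476736
(3,4): OLD=96694207663731/549755813888 → NEW=255, ERR=-43493524877709/549755813888
(3,5): OLD=1407082786860509/8796093022208 → NEW=255, ERR=-835920933802531/8796093022208
(4,0): OLD=426353457113/2147483648 → NEW=255, ERR=-121254873127/2147483648
(4,1): OLD=5779865243909/34359738368 → NEW=255, ERR=-2981868039931/34359738368
(4,2): OLD=158888812060287/1099511627776 → NEW=255, ERR=-121486653022593/1099511627776
(4,3): OLD=2593661400402459/17592186044416 → NEW=255, ERR=-1892346040923621/17592186044416
Target (4,3): original=252, with diffused error = 2593661400402459/17592186044416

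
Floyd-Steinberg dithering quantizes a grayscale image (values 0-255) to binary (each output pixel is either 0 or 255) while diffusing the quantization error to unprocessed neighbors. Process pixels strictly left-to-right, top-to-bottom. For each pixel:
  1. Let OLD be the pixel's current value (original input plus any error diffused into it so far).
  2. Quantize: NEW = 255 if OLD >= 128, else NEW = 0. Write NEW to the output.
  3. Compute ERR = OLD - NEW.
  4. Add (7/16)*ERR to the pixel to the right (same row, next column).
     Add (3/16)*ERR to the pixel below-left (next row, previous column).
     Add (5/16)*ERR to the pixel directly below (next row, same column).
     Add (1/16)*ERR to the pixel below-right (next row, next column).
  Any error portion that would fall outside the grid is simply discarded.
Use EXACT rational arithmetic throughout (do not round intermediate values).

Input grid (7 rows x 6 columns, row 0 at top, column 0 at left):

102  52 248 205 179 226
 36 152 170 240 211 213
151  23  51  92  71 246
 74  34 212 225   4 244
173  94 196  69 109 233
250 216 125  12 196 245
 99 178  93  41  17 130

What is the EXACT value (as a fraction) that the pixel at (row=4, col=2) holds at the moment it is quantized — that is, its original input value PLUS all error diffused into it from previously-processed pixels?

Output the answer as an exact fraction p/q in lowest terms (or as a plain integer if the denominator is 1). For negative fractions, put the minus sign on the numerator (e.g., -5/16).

(0,0): OLD=102 → NEW=0, ERR=102
(0,1): OLD=773/8 → NEW=0, ERR=773/8
(0,2): OLD=37155/128 → NEW=255, ERR=4515/128
(0,3): OLD=451445/2048 → NEW=255, ERR=-70795/2048
(0,4): OLD=5369907/32768 → NEW=255, ERR=-2985933/32768
(0,5): OLD=97587557/524288 → NEW=255, ERR=-36105883/524288
(1,0): OLD=11007/128 → NEW=0, ERR=11007/128
(1,1): OLD=238393/1024 → NEW=255, ERR=-22727/1024
(1,2): OLD=5599085/32768 → NEW=255, ERR=-2756755/32768
(1,3): OLD=23266569/131072 → NEW=255, ERR=-10156791/131072
(1,4): OLD=1120290331/8388608 → NEW=255, ERR=-1018804709/8388608
(1,5): OLD=17803873613/134217728 → NEW=255, ERR=-16421647027/134217728
(2,0): OLD=2846083/16384 → NEW=255, ERR=-1331837/16384
(2,1): OLD=-15675887/524288 → NEW=0, ERR=-15675887/524288
(2,2): OLD=-35970317/8388608 → NEW=0, ERR=-35970317/8388608
(2,3): OLD=2541961115/67108864 → NEW=0, ERR=2541961115/67108864
(2,4): OLD=46888922833/2147483648 → NEW=0, ERR=46888922833/2147483648
(2,5): OLD=7206172330695/34359738368 → NEW=255, ERR=-1555560953145/34359738368
(3,0): OLD=360635411/8388608 → NEW=0, ERR=360635411/8388608
(3,1): OLD=2521984087/67108864 → NEW=0, ERR=2521984087/67108864
(3,2): OLD=124733856213/536870912 → NEW=255, ERR=-12168226347/536870912
(3,3): OLD=7928402940831/34359738368 → NEW=255, ERR=-833330343009/34359738368
(3,4): OLD=-1624187043713/274877906944 → NEW=0, ERR=-1624187043713/274877906944
(3,5): OLD=1005533383400209/4398046511104 → NEW=255, ERR=-115968476931311/4398046511104
(4,0): OLD=207748704253/1073741824 → NEW=255, ERR=-66055460867/1073741824
(4,1): OLD=1327430178713/17179869184 → NEW=0, ERR=1327430178713/17179869184
(4,2): OLD=121233594416507/549755813888 → NEW=255, ERR=-18954138124933/549755813888
Target (4,2): original=196, with diffused error = 121233594416507/549755813888

Answer: 121233594416507/549755813888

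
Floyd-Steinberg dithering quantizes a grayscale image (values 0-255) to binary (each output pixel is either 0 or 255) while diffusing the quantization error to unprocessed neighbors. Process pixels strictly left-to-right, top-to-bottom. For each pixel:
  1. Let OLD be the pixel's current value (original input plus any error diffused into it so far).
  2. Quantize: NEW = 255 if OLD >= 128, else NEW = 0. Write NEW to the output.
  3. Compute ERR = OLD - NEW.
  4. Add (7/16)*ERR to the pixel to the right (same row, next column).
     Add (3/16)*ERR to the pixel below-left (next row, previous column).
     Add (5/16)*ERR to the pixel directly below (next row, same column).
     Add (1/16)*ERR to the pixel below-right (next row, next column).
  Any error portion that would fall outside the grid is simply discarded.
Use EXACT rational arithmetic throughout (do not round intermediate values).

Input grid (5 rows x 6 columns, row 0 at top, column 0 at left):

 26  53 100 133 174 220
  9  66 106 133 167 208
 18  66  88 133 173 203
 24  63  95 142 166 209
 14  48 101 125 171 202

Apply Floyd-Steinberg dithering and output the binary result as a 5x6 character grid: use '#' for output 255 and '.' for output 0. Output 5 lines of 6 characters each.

Answer: ..#.##
...#.#
.#.###
...#.#
..#.##

Derivation:
(0,0): OLD=26 → NEW=0, ERR=26
(0,1): OLD=515/8 → NEW=0, ERR=515/8
(0,2): OLD=16405/128 → NEW=255, ERR=-16235/128
(0,3): OLD=158739/2048 → NEW=0, ERR=158739/2048
(0,4): OLD=6812805/32768 → NEW=255, ERR=-1543035/32768
(0,5): OLD=104542115/524288 → NEW=255, ERR=-29151325/524288
(1,0): OLD=3737/128 → NEW=0, ERR=3737/128
(1,1): OLD=78575/1024 → NEW=0, ERR=78575/1024
(1,2): OLD=3882715/32768 → NEW=0, ERR=3882715/32768
(1,3): OLD=25205791/131072 → NEW=255, ERR=-8217569/131072
(1,4): OLD=1000546013/8388608 → NEW=0, ERR=1000546013/8388608
(1,5): OLD=32193986555/134217728 → NEW=255, ERR=-2031534085/134217728
(2,0): OLD=680117/16384 → NEW=0, ERR=680117/16384
(2,1): OLD=69301463/524288 → NEW=255, ERR=-64391977/524288
(2,2): OLD=539690437/8388608 → NEW=0, ERR=539690437/8388608
(2,3): OLD=11497390941/67108864 → NEW=255, ERR=-5615369379/67108864
(2,4): OLD=358433787927/2147483648 → NEW=255, ERR=-189174542313/2147483648
(2,5): OLD=5744422145041/34359738368 → NEW=255, ERR=-3017311138799/34359738368
(3,0): OLD=116969381/8388608 → NEW=0, ERR=116969381/8388608
(3,1): OLD=3045217793/67108864 → NEW=0, ERR=3045217793/67108864
(3,2): OLD=59910667059/536870912 → NEW=0, ERR=59910667059/536870912
(3,3): OLD=5228759550201/34359738368 → NEW=255, ERR=-3532973733639/34359738368
(3,4): OLD=19733841523225/274877906944 → NEW=0, ERR=19733841523225/274877906944
(3,5): OLD=912421824515287/4398046511104 → NEW=255, ERR=-209080035816233/4398046511104
(4,0): OLD=28846814155/1073741824 → NEW=0, ERR=28846814155/1073741824
(4,1): OLD=1644614926479/17179869184 → NEW=0, ERR=1644614926479/17179869184
(4,2): OLD=88681589941373/549755813888 → NEW=255, ERR=-51506142600067/549755813888
(4,3): OLD=636082303092177/8796093022208 → NEW=0, ERR=636082303092177/8796093022208
(4,4): OLD=29517179783413345/140737488355328 → NEW=255, ERR=-6370879747195295/140737488355328
(4,5): OLD=386918325263346951/2251799813685248 → NEW=255, ERR=-187290627226391289/2251799813685248
Row 0: ..#.##
Row 1: ...#.#
Row 2: .#.###
Row 3: ...#.#
Row 4: ..#.##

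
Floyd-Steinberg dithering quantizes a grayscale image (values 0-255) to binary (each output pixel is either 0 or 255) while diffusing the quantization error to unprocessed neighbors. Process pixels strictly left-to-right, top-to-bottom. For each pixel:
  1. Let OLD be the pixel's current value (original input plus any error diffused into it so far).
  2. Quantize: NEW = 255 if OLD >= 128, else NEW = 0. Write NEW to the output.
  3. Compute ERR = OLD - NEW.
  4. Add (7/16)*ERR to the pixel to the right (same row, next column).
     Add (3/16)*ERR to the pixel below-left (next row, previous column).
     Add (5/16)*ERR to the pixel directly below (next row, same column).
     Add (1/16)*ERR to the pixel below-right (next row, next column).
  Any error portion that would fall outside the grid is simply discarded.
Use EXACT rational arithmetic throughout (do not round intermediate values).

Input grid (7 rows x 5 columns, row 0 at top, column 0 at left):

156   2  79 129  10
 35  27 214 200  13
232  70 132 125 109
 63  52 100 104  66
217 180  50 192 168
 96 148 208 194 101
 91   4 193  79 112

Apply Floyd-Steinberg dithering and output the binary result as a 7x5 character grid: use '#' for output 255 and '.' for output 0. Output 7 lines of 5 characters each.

Answer: #..#.
..##.
#.#..
...#.
##.##
.###.
..#..

Derivation:
(0,0): OLD=156 → NEW=255, ERR=-99
(0,1): OLD=-661/16 → NEW=0, ERR=-661/16
(0,2): OLD=15597/256 → NEW=0, ERR=15597/256
(0,3): OLD=637563/4096 → NEW=255, ERR=-406917/4096
(0,4): OLD=-2193059/65536 → NEW=0, ERR=-2193059/65536
(1,0): OLD=-943/256 → NEW=0, ERR=-943/256
(1,1): OLD=36279/2048 → NEW=0, ERR=36279/2048
(1,2): OLD=14390403/65536 → NEW=255, ERR=-2321277/65536
(1,3): OLD=39581639/262144 → NEW=255, ERR=-27265081/262144
(1,4): OLD=-206233483/4194304 → NEW=0, ERR=-206233483/4194304
(2,0): OLD=7673293/32768 → NEW=255, ERR=-682547/32768
(2,1): OLD=62444063/1048576 → NEW=0, ERR=62444063/1048576
(2,2): OLD=2157392669/16777216 → NEW=255, ERR=-2120797411/16777216
(2,3): OLD=6914975495/268435456 → NEW=0, ERR=6914975495/268435456
(2,4): OLD=422642106225/4294967296 → NEW=0, ERR=422642106225/4294967296
(3,0): OLD=1135089277/16777216 → NEW=0, ERR=1135089277/16777216
(3,1): OLD=10093968697/134217728 → NEW=0, ERR=10093968697/134217728
(3,2): OLD=437879105091/4294967296 → NEW=0, ERR=437879105091/4294967296
(3,3): OLD=1436272442155/8589934592 → NEW=255, ERR=-754160878805/8589934592
(3,4): OLD=8239545055607/137438953472 → NEW=0, ERR=8239545055607/137438953472
(4,0): OLD=541689428787/2147483648 → NEW=255, ERR=-5918901453/2147483648
(4,1): OLD=15505896353843/68719476736 → NEW=255, ERR=-2017570213837/68719476736
(4,2): OLD=62951169180765/1099511627776 → NEW=0, ERR=62951169180765/1099511627776
(4,3): OLD=3645541074595891/17592186044416 → NEW=255, ERR=-840466366730189/17592186044416
(4,4): OLD=45133318876074725/281474976710656 → NEW=255, ERR=-26642800185142555/281474976710656
(5,0): OLD=98553381392505/1099511627776 → NEW=0, ERR=98553381392505/1099511627776
(5,1): OLD=1658967308606251/8796093022208 → NEW=255, ERR=-584036412056789/8796093022208
(5,2): OLD=52368481846549763/281474976710656 → NEW=255, ERR=-19407637214667517/281474976710656
(5,3): OLD=151698664155909165/1125899906842624 → NEW=255, ERR=-135405812088959955/1125899906842624
(5,4): OLD=284967713661377503/18014398509481984 → NEW=0, ERR=284967713661377503/18014398509481984
(6,0): OLD=14997137459864681/140737488355328 → NEW=0, ERR=14997137459864681/140737488355328
(6,1): OLD=101535251010980007/4503599627370496 → NEW=0, ERR=101535251010980007/4503599627370496
(6,2): OLD=11141355041182954909/72057594037927936 → NEW=255, ERR=-7233331438488668771/72057594037927936
(6,3): OLD=-4431123636965310209/1152921504606846976 → NEW=0, ERR=-4431123636965310209/1152921504606846976
(6,4): OLD=1987551587589258416569/18446744073709551616 → NEW=0, ERR=1987551587589258416569/18446744073709551616
Row 0: #..#.
Row 1: ..##.
Row 2: #.#..
Row 3: ...#.
Row 4: ##.##
Row 5: .###.
Row 6: ..#..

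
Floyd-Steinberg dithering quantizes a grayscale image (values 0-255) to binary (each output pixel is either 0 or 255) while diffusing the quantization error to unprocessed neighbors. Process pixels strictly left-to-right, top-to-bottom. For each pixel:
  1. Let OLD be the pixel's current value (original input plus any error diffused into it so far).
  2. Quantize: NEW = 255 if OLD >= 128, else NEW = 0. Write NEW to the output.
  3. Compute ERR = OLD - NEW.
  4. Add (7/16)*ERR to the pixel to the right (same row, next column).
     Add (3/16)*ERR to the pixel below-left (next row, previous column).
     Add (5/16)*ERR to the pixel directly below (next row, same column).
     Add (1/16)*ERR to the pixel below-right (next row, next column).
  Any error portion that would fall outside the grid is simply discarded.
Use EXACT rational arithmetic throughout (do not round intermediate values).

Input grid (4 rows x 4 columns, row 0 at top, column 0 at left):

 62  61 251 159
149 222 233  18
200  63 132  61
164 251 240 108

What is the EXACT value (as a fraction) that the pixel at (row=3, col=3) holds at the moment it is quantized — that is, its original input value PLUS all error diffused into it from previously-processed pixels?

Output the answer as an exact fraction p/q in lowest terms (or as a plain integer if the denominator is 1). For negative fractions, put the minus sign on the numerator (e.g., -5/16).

Answer: 5528956844193/34359738368

Derivation:
(0,0): OLD=62 → NEW=0, ERR=62
(0,1): OLD=705/8 → NEW=0, ERR=705/8
(0,2): OLD=37063/128 → NEW=255, ERR=4423/128
(0,3): OLD=356593/2048 → NEW=255, ERR=-165647/2048
(1,0): OLD=23667/128 → NEW=255, ERR=-8973/128
(1,1): OLD=234725/1024 → NEW=255, ERR=-26395/1024
(1,2): OLD=7302793/32768 → NEW=255, ERR=-1053047/32768
(1,3): OLD=-10053617/524288 → NEW=0, ERR=-10053617/524288
(2,0): OLD=2838695/16384 → NEW=255, ERR=-1339225/16384
(2,1): OLD=4601565/524288 → NEW=0, ERR=4601565/524288
(2,2): OLD=126448545/1048576 → NEW=0, ERR=126448545/1048576
(2,3): OLD=1774316317/16777216 → NEW=0, ERR=1774316317/16777216
(3,0): OLD=1175260407/8388608 → NEW=255, ERR=-963834633/8388608
(3,1): OLD=29659014377/134217728 → NEW=255, ERR=-4566506263/134217728
(3,2): OLD=608119192727/2147483648 → NEW=255, ERR=60510862487/2147483648
(3,3): OLD=5528956844193/34359738368 → NEW=255, ERR=-3232776439647/34359738368
Target (3,3): original=108, with diffused error = 5528956844193/34359738368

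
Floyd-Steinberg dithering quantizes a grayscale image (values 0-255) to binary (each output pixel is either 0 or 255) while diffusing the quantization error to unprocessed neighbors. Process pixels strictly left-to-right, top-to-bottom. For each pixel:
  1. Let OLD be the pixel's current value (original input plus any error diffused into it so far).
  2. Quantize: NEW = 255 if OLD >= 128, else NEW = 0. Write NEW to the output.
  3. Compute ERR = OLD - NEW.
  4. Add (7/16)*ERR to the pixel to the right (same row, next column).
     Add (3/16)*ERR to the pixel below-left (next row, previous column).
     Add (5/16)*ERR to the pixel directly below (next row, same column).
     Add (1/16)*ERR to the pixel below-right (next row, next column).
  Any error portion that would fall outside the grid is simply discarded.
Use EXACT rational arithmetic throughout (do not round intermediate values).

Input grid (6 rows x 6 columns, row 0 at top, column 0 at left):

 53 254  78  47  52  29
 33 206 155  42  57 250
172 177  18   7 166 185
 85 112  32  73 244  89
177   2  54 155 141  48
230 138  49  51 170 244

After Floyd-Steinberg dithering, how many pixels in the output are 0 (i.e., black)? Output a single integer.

Answer: 20

Derivation:
(0,0): OLD=53 → NEW=0, ERR=53
(0,1): OLD=4435/16 → NEW=255, ERR=355/16
(0,2): OLD=22453/256 → NEW=0, ERR=22453/256
(0,3): OLD=349683/4096 → NEW=0, ERR=349683/4096
(0,4): OLD=5855653/65536 → NEW=0, ERR=5855653/65536
(0,5): OLD=71398275/1048576 → NEW=0, ERR=71398275/1048576
(1,0): OLD=13753/256 → NEW=0, ERR=13753/256
(1,1): OLD=524687/2048 → NEW=255, ERR=2447/2048
(1,2): OLD=13128507/65536 → NEW=255, ERR=-3583173/65536
(1,3): OLD=17561887/262144 → NEW=0, ERR=17561887/262144
(1,4): OLD=2220200061/16777216 → NEW=255, ERR=-2057990019/16777216
(1,5): OLD=59913843035/268435456 → NEW=255, ERR=-8537198245/268435456
(2,0): OLD=6193557/32768 → NEW=255, ERR=-2162283/32768
(2,1): OLD=148488759/1048576 → NEW=255, ERR=-118898121/1048576
(2,2): OLD=-604955291/16777216 → NEW=0, ERR=-604955291/16777216
(2,3): OLD=-1913548675/134217728 → NEW=0, ERR=-1913548675/134217728
(2,4): OLD=513907465719/4294967296 → NEW=0, ERR=513907465719/4294967296
(2,5): OLD=15100634151729/68719476736 → NEW=255, ERR=-2422832415951/68719476736
(3,0): OLD=723403717/16777216 → NEW=0, ERR=723403717/16777216
(3,1): OLD=11347396321/134217728 → NEW=0, ERR=11347396321/134217728
(3,2): OLD=51496716915/1073741824 → NEW=0, ERR=51496716915/1073741824
(3,3): OLD=7539115930009/68719476736 → NEW=0, ERR=7539115930009/68719476736
(3,4): OLD=176959505887737/549755813888 → NEW=255, ERR=36771773346297/549755813888
(3,5): OLD=1009121551374583/8796093022208 → NEW=0, ERR=1009121551374583/8796093022208
(4,0): OLD=443082943339/2147483648 → NEW=255, ERR=-104525386901/2147483648
(4,1): OLD=646409451375/34359738368 → NEW=0, ERR=646409451375/34359738368
(4,2): OLD=113329524338333/1099511627776 → NEW=0, ERR=113329524338333/1099511627776
(4,3): OLD=4396588059852273/17592186044416 → NEW=255, ERR=-89419381473807/17592186044416
(4,4): OLD=52930262767623169/281474976710656 → NEW=255, ERR=-18845856293594111/281474976710656
(4,5): OLD=264538384231862375/4503599627370496 → NEW=0, ERR=264538384231862375/4503599627370496
(5,0): OLD=120021034596285/549755813888 → NEW=255, ERR=-20166697945155/549755813888
(5,1): OLD=2535284990038925/17592186044416 → NEW=255, ERR=-1950722451287155/17592186044416
(5,2): OLD=4633141070780639/140737488355328 → NEW=0, ERR=4633141070780639/140737488355328
(5,3): OLD=259868794818750597/4503599627370496 → NEW=0, ERR=259868794818750597/4503599627370496
(5,4): OLD=1666490979716220869/9007199254740992 → NEW=255, ERR=-630344830242732091/9007199254740992
(5,5): OLD=32794008519733320329/144115188075855872 → NEW=255, ERR=-3955364439609927031/144115188075855872
Output grid:
  Row 0: .#....  (5 black, running=5)
  Row 1: .##.##  (2 black, running=7)
  Row 2: ##...#  (3 black, running=10)
  Row 3: ....#.  (5 black, running=15)
  Row 4: #..##.  (3 black, running=18)
  Row 5: ##..##  (2 black, running=20)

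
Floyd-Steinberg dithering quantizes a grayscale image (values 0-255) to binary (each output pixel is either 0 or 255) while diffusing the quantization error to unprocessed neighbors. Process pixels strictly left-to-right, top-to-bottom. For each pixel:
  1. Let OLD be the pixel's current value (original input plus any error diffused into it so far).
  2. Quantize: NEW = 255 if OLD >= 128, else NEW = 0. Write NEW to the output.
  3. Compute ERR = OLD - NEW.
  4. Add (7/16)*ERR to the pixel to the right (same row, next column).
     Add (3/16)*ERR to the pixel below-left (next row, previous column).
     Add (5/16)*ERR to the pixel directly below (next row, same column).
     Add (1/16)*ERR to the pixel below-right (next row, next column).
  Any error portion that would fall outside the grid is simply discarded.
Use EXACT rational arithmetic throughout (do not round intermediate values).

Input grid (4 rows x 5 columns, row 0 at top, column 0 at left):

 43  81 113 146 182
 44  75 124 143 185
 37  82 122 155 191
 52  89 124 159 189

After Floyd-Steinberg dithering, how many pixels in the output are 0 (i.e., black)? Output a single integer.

Answer: 11

Derivation:
(0,0): OLD=43 → NEW=0, ERR=43
(0,1): OLD=1597/16 → NEW=0, ERR=1597/16
(0,2): OLD=40107/256 → NEW=255, ERR=-25173/256
(0,3): OLD=421805/4096 → NEW=0, ERR=421805/4096
(0,4): OLD=14880187/65536 → NEW=255, ERR=-1831493/65536
(1,0): OLD=19495/256 → NEW=0, ERR=19495/256
(1,1): OLD=253457/2048 → NEW=0, ERR=253457/2048
(1,2): OLD=11335269/65536 → NEW=255, ERR=-5376411/65536
(1,3): OLD=33529281/262144 → NEW=0, ERR=33529281/262144
(1,4): OLD=1001016867/4194304 → NEW=255, ERR=-68530653/4194304
(2,0): OLD=2752587/32768 → NEW=0, ERR=2752587/32768
(2,1): OLD=153934057/1048576 → NEW=255, ERR=-113452823/1048576
(2,2): OLD=1354659067/16777216 → NEW=0, ERR=1354659067/16777216
(2,3): OLD=59620750017/268435456 → NEW=255, ERR=-8830291263/268435456
(2,4): OLD=770930889479/4294967296 → NEW=255, ERR=-324285771001/4294967296
(3,0): OLD=972470683/16777216 → NEW=0, ERR=972470683/16777216
(3,1): OLD=13547563135/134217728 → NEW=0, ERR=13547563135/134217728
(3,2): OLD=775079757477/4294967296 → NEW=255, ERR=-320136903003/4294967296
(3,3): OLD=919118823389/8589934592 → NEW=0, ERR=919118823389/8589934592
(3,4): OLD=28884366939505/137438953472 → NEW=255, ERR=-6162566195855/137438953472
Output grid:
  Row 0: ..#.#  (3 black, running=3)
  Row 1: ..#.#  (3 black, running=6)
  Row 2: .#.##  (2 black, running=8)
  Row 3: ..#.#  (3 black, running=11)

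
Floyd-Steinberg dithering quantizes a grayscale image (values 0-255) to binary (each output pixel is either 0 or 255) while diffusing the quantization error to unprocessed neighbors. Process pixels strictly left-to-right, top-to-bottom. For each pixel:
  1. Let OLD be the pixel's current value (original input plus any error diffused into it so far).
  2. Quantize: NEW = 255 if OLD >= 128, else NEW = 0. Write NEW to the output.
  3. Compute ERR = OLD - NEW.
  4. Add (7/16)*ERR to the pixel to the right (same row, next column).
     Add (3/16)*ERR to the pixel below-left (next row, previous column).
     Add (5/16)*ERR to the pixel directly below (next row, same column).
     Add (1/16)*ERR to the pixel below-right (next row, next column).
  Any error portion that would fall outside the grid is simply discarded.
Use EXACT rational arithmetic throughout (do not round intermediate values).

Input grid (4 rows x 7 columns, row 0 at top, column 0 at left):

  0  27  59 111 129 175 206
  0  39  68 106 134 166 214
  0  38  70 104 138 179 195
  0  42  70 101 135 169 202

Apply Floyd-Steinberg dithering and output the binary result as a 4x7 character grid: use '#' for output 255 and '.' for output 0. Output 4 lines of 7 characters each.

(0,0): OLD=0 → NEW=0, ERR=0
(0,1): OLD=27 → NEW=0, ERR=27
(0,2): OLD=1133/16 → NEW=0, ERR=1133/16
(0,3): OLD=36347/256 → NEW=255, ERR=-28933/256
(0,4): OLD=325853/4096 → NEW=0, ERR=325853/4096
(0,5): OLD=13749771/65536 → NEW=255, ERR=-2961909/65536
(0,6): OLD=195273293/1048576 → NEW=255, ERR=-72113587/1048576
(1,0): OLD=81/16 → NEW=0, ERR=81/16
(1,1): OLD=8055/128 → NEW=0, ERR=8055/128
(1,2): OLD=402051/4096 → NEW=0, ERR=402051/4096
(1,3): OLD=2178535/16384 → NEW=255, ERR=-1999385/16384
(1,4): OLD=94302069/1048576 → NEW=0, ERR=94302069/1048576
(1,5): OLD=1537628613/8388608 → NEW=255, ERR=-601466427/8388608
(1,6): OLD=21248660971/134217728 → NEW=255, ERR=-12976859669/134217728
(2,0): OLD=27405/2048 → NEW=0, ERR=27405/2048
(2,1): OLD=5389727/65536 → NEW=0, ERR=5389727/65536
(2,2): OLD=123424029/1048576 → NEW=0, ERR=123424029/1048576
(2,3): OLD=1177413365/8388608 → NEW=255, ERR=-961681675/8388608
(2,4): OLD=6367136549/67108864 → NEW=0, ERR=6367136549/67108864
(2,5): OLD=398562256343/2147483648 → NEW=255, ERR=-149046073897/2147483648
(2,6): OLD=4464702285649/34359738368 → NEW=255, ERR=-4297030998191/34359738368
(3,0): OLD=20553981/1048576 → NEW=0, ERR=20553981/1048576
(3,1): OLD=832001273/8388608 → NEW=0, ERR=832001273/8388608
(3,2): OLD=8980525531/67108864 → NEW=255, ERR=-8132234789/67108864
(3,3): OLD=10013890301/268435456 → NEW=0, ERR=10013890301/268435456
(3,4): OLD=5524755653885/34359738368 → NEW=255, ERR=-3236977629955/34359738368
(3,5): OLD=24347542072071/274877906944 → NEW=0, ERR=24347542072071/274877906944
(3,6): OLD=867879052361049/4398046511104 → NEW=255, ERR=-253622807970471/4398046511104
Row 0: ...#.##
Row 1: ...#.##
Row 2: ...#.##
Row 3: ..#.#.#

Answer: ...#.##
...#.##
...#.##
..#.#.#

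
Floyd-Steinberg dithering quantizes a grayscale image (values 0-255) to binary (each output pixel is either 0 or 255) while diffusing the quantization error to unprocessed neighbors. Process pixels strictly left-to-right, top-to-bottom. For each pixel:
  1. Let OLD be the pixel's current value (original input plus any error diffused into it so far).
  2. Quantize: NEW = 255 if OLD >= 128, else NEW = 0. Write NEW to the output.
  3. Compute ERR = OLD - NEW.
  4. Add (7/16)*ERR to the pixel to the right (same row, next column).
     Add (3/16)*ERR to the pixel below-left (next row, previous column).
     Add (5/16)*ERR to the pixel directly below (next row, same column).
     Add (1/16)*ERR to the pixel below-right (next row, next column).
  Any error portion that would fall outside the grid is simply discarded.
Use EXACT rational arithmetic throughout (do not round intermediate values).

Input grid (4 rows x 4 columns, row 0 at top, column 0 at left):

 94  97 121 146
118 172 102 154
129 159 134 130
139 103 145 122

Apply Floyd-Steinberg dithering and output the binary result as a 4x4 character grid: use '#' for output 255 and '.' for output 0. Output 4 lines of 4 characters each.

Answer: .#.#
.#.#
#.#.
#.#.

Derivation:
(0,0): OLD=94 → NEW=0, ERR=94
(0,1): OLD=1105/8 → NEW=255, ERR=-935/8
(0,2): OLD=8943/128 → NEW=0, ERR=8943/128
(0,3): OLD=361609/2048 → NEW=255, ERR=-160631/2048
(1,0): OLD=16059/128 → NEW=0, ERR=16059/128
(1,1): OLD=214365/1024 → NEW=255, ERR=-46755/1024
(1,2): OLD=2681953/32768 → NEW=0, ERR=2681953/32768
(1,3): OLD=88952951/524288 → NEW=255, ERR=-44740489/524288
(2,0): OLD=2615631/16384 → NEW=255, ERR=-1562289/16384
(2,1): OLD=66165909/524288 → NEW=0, ERR=66165909/524288
(2,2): OLD=205453881/1048576 → NEW=255, ERR=-61932999/1048576
(2,3): OLD=1385924693/16777216 → NEW=0, ERR=1385924693/16777216
(3,0): OLD=1114547999/8388608 → NEW=255, ERR=-1024547041/8388608
(3,1): OLD=9659585473/134217728 → NEW=0, ERR=9659585473/134217728
(3,2): OLD=389565773247/2147483648 → NEW=255, ERR=-158042556993/2147483648
(3,3): OLD=3845743203513/34359738368 → NEW=0, ERR=3845743203513/34359738368
Row 0: .#.#
Row 1: .#.#
Row 2: #.#.
Row 3: #.#.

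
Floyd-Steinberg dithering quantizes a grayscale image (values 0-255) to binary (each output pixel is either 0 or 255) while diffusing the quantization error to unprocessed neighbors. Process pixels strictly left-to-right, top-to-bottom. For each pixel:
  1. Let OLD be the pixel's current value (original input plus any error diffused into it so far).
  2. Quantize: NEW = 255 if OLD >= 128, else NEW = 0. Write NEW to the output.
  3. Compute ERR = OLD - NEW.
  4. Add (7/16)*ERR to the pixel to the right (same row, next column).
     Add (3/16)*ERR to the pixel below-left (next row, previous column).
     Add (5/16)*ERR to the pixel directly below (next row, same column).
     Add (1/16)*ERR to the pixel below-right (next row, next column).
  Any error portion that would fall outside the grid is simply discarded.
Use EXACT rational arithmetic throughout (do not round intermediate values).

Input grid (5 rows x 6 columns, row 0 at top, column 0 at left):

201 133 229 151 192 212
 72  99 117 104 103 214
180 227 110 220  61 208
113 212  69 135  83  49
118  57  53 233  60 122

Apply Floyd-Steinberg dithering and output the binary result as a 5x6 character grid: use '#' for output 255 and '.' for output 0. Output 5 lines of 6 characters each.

(0,0): OLD=201 → NEW=255, ERR=-54
(0,1): OLD=875/8 → NEW=0, ERR=875/8
(0,2): OLD=35437/128 → NEW=255, ERR=2797/128
(0,3): OLD=328827/2048 → NEW=255, ERR=-193413/2048
(0,4): OLD=4937565/32768 → NEW=255, ERR=-3418275/32768
(0,5): OLD=87221131/524288 → NEW=255, ERR=-46472309/524288
(1,0): OLD=9681/128 → NEW=0, ERR=9681/128
(1,1): OLD=170999/1024 → NEW=255, ERR=-90121/1024
(1,2): OLD=2439683/32768 → NEW=0, ERR=2439683/32768
(1,3): OLD=11647975/131072 → NEW=0, ERR=11647975/131072
(1,4): OLD=727777269/8388608 → NEW=0, ERR=727777269/8388608
(1,5): OLD=29224171555/134217728 → NEW=255, ERR=-5001349085/134217728
(2,0): OLD=3065997/16384 → NEW=255, ERR=-1111923/16384
(2,1): OLD=98824479/524288 → NEW=255, ERR=-34868961/524288
(2,2): OLD=967472541/8388608 → NEW=0, ERR=967472541/8388608
(2,3): OLD=21417725301/67108864 → NEW=255, ERR=4304964981/67108864
(2,4): OLD=246411672927/2147483648 → NEW=0, ERR=246411672927/2147483648
(2,5): OLD=8657910345097/34359738368 → NEW=255, ERR=-103822938743/34359738368
(3,0): OLD=665398141/8388608 → NEW=0, ERR=665398141/8388608
(3,1): OLD=16327770745/67108864 → NEW=255, ERR=-784989575/67108864
(3,2): OLD=57871914203/536870912 → NEW=0, ERR=57871914203/536870912
(3,3): OLD=7934680663601/34359738368 → NEW=255, ERR=-827052620239/34359738368
(3,4): OLD=30722985649617/274877906944 → NEW=0, ERR=30722985649617/274877906944
(3,5): OLD=457952955176351/4398046511104 → NEW=0, ERR=457952955176351/4398046511104
(4,0): OLD=150962492147/1073741824 → NEW=255, ERR=-122841672973/1073741824
(4,1): OLD=488964113943/17179869184 → NEW=0, ERR=488964113943/17179869184
(4,2): OLD=51618495753109/549755813888 → NEW=0, ERR=51618495753109/549755813888
(4,3): OLD=2588253688868681/8796093022208 → NEW=255, ERR=345249968205641/8796093022208
(4,4): OLD=18312669042974809/140737488355328 → NEW=255, ERR=-17575390487633831/140737488355328
(4,5): OLD=240694485336983503/2251799813685248 → NEW=0, ERR=240694485336983503/2251799813685248
Row 0: #.####
Row 1: .#...#
Row 2: ##.#.#
Row 3: .#.#..
Row 4: #..##.

Answer: #.####
.#...#
##.#.#
.#.#..
#..##.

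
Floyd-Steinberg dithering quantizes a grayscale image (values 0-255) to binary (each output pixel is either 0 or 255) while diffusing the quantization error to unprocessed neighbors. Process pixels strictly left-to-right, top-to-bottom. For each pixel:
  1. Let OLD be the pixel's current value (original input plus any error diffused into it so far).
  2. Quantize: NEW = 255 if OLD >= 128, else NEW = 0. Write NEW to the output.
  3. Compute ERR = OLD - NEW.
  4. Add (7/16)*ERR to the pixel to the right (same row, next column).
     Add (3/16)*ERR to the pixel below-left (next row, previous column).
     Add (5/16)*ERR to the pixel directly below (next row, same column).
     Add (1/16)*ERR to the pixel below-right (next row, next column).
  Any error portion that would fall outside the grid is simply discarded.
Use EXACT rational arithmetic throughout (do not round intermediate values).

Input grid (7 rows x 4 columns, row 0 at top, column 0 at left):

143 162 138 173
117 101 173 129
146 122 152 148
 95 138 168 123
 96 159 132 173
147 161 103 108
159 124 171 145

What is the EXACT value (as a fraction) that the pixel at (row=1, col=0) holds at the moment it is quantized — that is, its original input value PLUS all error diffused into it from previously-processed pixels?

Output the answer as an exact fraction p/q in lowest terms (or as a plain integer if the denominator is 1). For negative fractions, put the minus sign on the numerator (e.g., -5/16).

(0,0): OLD=143 → NEW=255, ERR=-112
(0,1): OLD=113 → NEW=0, ERR=113
(0,2): OLD=2999/16 → NEW=255, ERR=-1081/16
(0,3): OLD=36721/256 → NEW=255, ERR=-28559/256
(1,0): OLD=1651/16 → NEW=0, ERR=1651/16
Target (1,0): original=117, with diffused error = 1651/16

Answer: 1651/16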